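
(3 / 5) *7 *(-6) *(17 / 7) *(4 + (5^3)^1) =-39474 / 5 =-7894.80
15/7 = 2.14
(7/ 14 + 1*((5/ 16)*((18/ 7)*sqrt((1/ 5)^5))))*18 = 81*sqrt(5)/ 700 + 9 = 9.26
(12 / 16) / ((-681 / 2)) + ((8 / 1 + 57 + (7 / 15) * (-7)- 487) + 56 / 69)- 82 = -79326403 / 156630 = -506.46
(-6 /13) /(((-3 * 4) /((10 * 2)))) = 0.77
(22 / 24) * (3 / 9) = 11 / 36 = 0.31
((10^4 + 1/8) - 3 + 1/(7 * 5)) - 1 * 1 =2798923/280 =9996.15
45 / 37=1.22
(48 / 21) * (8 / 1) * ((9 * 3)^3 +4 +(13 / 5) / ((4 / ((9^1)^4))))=15329056 / 35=437973.03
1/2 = 0.50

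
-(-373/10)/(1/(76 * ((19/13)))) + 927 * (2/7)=2005652/455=4408.03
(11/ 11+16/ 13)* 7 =203/ 13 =15.62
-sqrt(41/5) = -sqrt(205)/5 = -2.86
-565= -565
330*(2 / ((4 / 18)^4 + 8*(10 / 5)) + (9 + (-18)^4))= 909364354965 / 26248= 34645091.24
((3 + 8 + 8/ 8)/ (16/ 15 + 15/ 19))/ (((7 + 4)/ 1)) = 3420/ 5819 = 0.59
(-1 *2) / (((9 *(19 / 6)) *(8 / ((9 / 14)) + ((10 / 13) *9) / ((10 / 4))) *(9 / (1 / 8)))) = -13 / 202920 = -0.00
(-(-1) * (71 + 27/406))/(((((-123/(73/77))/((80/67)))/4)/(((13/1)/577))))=-398276320/6756935997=-0.06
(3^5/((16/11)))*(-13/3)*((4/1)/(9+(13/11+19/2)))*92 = -5860998/433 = -13535.79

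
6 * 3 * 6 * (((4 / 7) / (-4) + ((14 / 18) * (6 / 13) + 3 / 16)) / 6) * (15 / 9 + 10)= 8815 / 104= 84.76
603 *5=3015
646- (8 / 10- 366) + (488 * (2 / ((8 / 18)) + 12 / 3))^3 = 356850454016 / 5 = 71370090803.20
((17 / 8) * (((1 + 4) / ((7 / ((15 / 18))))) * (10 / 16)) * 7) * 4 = 2125 / 96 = 22.14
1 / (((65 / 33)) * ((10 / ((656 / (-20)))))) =-2706 / 1625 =-1.67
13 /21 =0.62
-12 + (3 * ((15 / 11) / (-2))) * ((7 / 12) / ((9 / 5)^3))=-260983 / 21384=-12.20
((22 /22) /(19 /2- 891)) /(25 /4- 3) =-8 /22919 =-0.00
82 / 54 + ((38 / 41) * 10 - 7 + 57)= 67291 / 1107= 60.79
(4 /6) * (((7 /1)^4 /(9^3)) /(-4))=-2401 /4374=-0.55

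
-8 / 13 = -0.62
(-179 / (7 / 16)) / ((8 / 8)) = -2864 / 7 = -409.14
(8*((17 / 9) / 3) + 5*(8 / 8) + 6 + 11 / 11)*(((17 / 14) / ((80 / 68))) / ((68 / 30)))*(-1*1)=-1955 / 252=-7.76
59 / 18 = 3.28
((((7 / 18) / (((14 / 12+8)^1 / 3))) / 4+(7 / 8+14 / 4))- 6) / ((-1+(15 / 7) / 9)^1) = 14721 / 7040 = 2.09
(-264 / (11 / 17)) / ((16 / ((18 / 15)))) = -153 / 5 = -30.60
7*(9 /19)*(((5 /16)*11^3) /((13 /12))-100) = 930195 /988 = 941.49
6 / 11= 0.55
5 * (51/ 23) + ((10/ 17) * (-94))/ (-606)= 1324315/ 118473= 11.18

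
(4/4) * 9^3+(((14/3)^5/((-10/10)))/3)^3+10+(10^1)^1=-155567805379865963/387420489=-401547697.65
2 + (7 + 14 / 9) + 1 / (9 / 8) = 103 / 9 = 11.44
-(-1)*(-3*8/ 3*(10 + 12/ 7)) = -656/ 7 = -93.71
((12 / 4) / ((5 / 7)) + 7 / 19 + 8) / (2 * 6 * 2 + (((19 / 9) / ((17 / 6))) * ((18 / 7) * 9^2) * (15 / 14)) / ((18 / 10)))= 165767 / 1534915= 0.11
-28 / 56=-1 / 2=-0.50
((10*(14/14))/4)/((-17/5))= -25/34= -0.74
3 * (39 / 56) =117 / 56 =2.09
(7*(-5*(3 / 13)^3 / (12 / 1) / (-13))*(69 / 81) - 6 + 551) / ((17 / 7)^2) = 9152697505 / 99049548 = 92.41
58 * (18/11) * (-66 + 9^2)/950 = 1566/1045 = 1.50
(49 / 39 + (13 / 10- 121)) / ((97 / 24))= -184772 / 6305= -29.31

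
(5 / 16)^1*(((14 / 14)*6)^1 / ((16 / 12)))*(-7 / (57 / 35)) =-3675 / 608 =-6.04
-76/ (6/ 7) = -266/ 3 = -88.67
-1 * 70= -70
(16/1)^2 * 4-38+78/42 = 6915/7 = 987.86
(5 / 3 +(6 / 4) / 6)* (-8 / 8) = -23 / 12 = -1.92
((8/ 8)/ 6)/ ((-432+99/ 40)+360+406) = 20/ 40377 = 0.00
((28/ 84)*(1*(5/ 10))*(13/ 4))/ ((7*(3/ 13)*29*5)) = 0.00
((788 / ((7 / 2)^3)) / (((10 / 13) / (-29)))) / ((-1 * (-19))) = -1188304 / 32585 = -36.47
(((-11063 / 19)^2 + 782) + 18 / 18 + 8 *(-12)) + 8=122640864 / 361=339725.39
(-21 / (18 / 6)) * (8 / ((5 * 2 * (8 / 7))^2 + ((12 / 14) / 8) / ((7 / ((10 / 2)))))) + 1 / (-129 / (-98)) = 0.33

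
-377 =-377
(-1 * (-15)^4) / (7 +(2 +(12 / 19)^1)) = -320625 / 61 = -5256.15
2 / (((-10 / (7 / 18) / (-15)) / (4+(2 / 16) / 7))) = 75 / 16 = 4.69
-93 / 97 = -0.96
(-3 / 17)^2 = 9 / 289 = 0.03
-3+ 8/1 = 5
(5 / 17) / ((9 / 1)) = 0.03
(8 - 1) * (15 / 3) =35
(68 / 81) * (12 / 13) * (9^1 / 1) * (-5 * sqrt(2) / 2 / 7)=-680 * sqrt(2) / 273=-3.52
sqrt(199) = 14.11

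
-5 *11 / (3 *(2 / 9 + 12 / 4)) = -165 / 29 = -5.69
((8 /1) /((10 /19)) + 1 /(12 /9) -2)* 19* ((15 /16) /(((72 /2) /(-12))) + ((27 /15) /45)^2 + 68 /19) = 866.20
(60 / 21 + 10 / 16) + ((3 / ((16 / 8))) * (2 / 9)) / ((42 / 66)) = 673 / 168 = 4.01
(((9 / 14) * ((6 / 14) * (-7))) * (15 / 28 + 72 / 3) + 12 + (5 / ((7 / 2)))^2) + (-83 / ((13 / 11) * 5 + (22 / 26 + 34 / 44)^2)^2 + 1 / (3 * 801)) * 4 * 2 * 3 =-9269820423325727453 / 152850630103044552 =-60.65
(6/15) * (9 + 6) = 6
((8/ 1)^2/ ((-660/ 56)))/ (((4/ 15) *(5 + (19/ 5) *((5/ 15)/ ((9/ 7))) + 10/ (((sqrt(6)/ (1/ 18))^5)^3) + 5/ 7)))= -9835773735629444303907175879016897085213998557817733120/ 3235889638713955644219574997121200538130140181240142869 + 1295598525103364389283561472000 *sqrt(6)/ 3235889638713955644219574997121200538130140181240142869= -3.04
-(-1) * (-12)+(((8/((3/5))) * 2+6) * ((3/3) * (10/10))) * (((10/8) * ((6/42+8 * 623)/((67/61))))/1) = 74483191/402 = 185281.57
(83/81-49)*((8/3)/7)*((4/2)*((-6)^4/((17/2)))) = -1989632/357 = -5573.20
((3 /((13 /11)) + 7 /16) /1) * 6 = 1857 /104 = 17.86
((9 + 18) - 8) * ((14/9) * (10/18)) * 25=33250/81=410.49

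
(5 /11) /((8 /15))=75 /88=0.85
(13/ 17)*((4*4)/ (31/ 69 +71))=0.17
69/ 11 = 6.27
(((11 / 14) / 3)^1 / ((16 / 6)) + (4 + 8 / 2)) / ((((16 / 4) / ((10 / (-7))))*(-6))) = 4535 / 9408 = 0.48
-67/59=-1.14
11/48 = 0.23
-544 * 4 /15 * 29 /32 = -1972 /15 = -131.47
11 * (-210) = -2310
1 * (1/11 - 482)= -5301/11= -481.91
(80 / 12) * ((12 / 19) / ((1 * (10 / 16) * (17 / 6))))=768 / 323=2.38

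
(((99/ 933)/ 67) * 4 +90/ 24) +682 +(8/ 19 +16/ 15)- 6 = 16182393887/ 23754180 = 681.24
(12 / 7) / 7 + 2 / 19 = 326 / 931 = 0.35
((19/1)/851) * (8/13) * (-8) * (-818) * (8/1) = 719.29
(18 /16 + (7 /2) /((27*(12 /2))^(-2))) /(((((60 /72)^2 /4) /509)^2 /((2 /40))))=123368405046408 /3125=39477889614.85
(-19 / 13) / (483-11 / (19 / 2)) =-361 / 119015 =-0.00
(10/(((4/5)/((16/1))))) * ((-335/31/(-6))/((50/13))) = 93.66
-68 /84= -17 /21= -0.81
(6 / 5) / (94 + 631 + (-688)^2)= 2 / 790115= 0.00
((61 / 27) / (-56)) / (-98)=61 / 148176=0.00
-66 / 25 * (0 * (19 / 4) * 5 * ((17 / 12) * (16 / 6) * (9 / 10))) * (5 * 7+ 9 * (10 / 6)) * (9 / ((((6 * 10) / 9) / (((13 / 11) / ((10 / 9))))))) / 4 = 0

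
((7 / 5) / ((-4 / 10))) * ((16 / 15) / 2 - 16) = 812 / 15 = 54.13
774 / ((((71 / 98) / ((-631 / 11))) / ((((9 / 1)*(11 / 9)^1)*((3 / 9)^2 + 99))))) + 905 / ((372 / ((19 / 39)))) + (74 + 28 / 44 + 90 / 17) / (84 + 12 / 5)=-154436206876367777 / 2311472592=-66812908.54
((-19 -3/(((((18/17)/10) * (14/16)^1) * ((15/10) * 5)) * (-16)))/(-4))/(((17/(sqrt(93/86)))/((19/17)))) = 5605 * sqrt(7998)/1565802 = 0.32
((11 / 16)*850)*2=4675 / 4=1168.75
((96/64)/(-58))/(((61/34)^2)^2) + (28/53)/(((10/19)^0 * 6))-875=-55857314191247/63843172851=-874.91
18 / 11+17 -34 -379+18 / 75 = -108384 / 275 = -394.12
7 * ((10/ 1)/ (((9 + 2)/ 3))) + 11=331/ 11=30.09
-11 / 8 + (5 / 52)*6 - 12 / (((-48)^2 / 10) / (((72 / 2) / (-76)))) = -6113 / 7904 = -0.77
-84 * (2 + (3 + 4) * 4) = -2520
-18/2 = -9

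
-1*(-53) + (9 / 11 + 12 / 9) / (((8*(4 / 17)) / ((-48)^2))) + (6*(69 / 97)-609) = 2221198 / 1067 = 2081.72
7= 7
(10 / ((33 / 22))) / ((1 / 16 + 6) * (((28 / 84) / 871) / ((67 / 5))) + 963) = 18674240 / 2697494453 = 0.01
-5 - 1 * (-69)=64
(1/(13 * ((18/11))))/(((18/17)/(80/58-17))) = -28237/40716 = -0.69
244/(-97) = -244/97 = -2.52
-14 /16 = -7 /8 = -0.88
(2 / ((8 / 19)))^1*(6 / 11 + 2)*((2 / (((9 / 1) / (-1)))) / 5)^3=-1064 / 1002375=-0.00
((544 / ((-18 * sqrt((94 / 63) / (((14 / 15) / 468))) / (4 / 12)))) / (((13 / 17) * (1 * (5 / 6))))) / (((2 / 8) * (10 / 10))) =-129472 * sqrt(9165) / 5361525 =-2.31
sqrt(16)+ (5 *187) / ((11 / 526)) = 44714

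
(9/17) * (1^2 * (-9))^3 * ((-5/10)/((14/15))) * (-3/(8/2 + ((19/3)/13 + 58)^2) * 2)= -89813529/247950542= -0.36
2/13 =0.15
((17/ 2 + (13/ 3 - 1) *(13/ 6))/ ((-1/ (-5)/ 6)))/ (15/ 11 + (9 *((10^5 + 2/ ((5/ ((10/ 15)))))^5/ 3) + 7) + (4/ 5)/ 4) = 1313296875/ 83532363755940015840021143855639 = 0.00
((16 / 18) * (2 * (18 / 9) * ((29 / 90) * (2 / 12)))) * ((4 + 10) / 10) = 1624 / 6075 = 0.27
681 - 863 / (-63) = 43766 / 63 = 694.70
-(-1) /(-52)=-1 /52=-0.02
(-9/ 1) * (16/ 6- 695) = 6231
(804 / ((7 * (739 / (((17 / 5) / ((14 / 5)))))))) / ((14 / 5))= 17085 / 253477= 0.07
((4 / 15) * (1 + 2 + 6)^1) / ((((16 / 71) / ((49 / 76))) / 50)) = 52185 / 152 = 343.32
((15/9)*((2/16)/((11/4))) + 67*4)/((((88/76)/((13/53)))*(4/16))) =4370171/19239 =227.15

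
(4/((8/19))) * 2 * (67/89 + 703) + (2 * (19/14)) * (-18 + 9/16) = 132813363/9968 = 13323.97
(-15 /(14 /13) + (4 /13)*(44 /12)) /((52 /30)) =-34945 /4732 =-7.38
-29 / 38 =-0.76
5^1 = 5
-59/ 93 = -0.63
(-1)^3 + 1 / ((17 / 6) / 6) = 19 / 17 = 1.12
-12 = -12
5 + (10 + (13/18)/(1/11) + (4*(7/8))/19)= 3955/171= 23.13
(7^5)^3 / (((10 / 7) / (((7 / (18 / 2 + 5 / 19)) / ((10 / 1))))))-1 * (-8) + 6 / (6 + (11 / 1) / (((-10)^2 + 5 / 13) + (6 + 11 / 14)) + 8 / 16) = 1138449768326632647077 / 4533214400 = 251135213972.37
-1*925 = -925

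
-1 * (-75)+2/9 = 677/9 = 75.22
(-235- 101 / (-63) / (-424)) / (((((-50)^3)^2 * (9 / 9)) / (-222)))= 232264577 / 69562500000000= 0.00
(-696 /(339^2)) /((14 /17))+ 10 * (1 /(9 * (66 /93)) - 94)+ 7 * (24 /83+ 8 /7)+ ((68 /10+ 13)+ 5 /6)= -6667313341187 /7344601110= -907.78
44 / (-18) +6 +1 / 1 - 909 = -8140 / 9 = -904.44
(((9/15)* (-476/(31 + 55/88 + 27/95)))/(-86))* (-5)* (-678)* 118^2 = 5122777726080/1042793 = 4912554.77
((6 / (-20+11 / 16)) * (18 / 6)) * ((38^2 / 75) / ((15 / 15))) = -46208 / 2575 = -17.94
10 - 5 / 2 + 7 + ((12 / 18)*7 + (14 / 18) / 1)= 359 / 18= 19.94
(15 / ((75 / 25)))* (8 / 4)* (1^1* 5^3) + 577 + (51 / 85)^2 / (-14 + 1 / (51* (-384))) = 12522858219 / 6854425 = 1826.97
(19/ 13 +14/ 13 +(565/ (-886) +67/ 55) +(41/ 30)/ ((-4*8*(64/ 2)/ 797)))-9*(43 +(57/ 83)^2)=-5217688031829649/ 13406553937920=-389.19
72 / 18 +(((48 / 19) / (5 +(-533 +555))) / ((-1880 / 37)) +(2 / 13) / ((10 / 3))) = 2112769 / 522405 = 4.04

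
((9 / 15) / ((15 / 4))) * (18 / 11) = 72 / 275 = 0.26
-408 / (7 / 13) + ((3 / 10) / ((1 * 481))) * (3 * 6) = -12755931 / 16835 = -757.70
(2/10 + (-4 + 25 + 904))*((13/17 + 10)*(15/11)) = 2539674/187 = 13581.14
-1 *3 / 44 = -3 / 44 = -0.07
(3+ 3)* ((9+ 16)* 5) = 750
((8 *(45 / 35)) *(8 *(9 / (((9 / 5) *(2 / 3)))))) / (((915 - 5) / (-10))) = -4320 / 637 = -6.78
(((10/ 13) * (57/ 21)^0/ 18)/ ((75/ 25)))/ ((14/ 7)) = 5/ 702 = 0.01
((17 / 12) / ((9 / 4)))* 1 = 17 / 27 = 0.63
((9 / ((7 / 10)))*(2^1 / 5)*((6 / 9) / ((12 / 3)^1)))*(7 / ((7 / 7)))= 6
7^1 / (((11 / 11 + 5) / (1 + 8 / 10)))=21 / 10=2.10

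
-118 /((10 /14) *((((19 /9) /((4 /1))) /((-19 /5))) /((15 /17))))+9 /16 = 1428093 /1360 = 1050.07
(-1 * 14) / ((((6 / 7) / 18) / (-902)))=265188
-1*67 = -67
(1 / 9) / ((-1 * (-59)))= 1 / 531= 0.00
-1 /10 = -0.10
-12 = -12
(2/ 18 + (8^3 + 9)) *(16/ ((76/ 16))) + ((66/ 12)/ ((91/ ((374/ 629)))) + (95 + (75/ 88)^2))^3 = 2667303810577145273337680172229/ 3031248160924115259359232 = 879935.81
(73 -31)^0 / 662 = 1 / 662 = 0.00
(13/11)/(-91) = -0.01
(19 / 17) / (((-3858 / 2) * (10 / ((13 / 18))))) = -247 / 5902740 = -0.00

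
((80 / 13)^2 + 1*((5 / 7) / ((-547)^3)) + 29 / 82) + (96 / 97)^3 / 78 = 38.24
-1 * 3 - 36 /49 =-183 /49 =-3.73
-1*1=-1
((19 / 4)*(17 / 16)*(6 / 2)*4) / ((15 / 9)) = 2907 / 80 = 36.34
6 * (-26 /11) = -156 /11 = -14.18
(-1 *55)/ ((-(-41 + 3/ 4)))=-220/ 161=-1.37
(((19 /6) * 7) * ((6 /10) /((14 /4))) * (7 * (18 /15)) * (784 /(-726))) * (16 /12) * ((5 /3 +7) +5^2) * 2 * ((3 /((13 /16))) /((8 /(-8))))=1348028416 /117975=11426.39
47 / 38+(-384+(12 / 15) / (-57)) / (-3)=221003 / 1710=129.24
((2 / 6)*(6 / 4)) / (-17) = -1 / 34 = -0.03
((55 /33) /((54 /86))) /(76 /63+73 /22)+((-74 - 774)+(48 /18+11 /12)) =-190499689 /225756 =-843.83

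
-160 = -160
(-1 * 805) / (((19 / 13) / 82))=-858130 / 19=-45164.74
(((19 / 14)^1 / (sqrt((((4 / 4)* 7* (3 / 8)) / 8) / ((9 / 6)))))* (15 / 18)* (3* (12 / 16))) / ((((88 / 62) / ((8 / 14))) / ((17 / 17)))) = 8835* sqrt(14) / 15092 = 2.19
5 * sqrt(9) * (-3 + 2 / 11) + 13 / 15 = -41.41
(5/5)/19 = 1/19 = 0.05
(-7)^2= 49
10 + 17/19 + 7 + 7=24.89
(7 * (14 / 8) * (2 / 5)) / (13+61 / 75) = 0.35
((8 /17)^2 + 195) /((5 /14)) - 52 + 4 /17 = 715066 /1445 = 494.86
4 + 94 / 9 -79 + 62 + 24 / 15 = -43 / 45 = -0.96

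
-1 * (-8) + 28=36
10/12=5/6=0.83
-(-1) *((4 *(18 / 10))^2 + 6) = 1446 / 25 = 57.84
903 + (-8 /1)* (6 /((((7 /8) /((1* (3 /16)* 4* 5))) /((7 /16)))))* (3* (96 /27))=-57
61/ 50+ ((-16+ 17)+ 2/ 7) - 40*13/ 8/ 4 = -9621/ 700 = -13.74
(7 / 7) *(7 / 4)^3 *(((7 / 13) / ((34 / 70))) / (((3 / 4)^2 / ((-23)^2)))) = 5587.55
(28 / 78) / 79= 14 / 3081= 0.00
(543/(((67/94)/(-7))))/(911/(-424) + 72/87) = 4393287024/1088281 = 4036.91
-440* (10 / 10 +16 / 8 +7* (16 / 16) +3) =-5720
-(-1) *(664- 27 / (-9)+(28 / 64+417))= 17351 / 16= 1084.44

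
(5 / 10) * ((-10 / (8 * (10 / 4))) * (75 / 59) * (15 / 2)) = -1125 / 472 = -2.38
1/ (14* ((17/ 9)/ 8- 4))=-36/ 1897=-0.02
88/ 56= 1.57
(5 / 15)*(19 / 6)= 1.06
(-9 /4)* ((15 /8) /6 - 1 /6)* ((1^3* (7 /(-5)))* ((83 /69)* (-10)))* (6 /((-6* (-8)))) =-4067 /5888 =-0.69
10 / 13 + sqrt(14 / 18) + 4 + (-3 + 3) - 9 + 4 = -3 / 13 + sqrt(7) / 3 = 0.65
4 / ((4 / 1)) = 1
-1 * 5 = -5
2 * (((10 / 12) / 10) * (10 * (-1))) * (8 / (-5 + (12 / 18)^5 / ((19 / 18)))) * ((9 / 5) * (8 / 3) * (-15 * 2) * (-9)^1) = 8864640 / 2501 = 3544.44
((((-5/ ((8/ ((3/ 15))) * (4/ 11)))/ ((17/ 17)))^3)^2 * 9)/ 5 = 15944049/ 5368709120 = 0.00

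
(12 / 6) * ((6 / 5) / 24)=1 / 10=0.10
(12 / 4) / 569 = 3 / 569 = 0.01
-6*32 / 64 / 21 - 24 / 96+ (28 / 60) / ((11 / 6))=-213 / 1540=-0.14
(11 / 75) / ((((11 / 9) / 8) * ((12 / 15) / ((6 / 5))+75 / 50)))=144 / 325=0.44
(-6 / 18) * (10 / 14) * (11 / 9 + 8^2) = -2935 / 189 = -15.53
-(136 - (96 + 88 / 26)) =-476 / 13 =-36.62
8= 8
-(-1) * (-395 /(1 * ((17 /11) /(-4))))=1022.35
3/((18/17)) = 17/6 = 2.83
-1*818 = -818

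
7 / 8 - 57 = -449 / 8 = -56.12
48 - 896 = -848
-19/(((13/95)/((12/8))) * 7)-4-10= -7963/182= -43.75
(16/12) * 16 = 64/3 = 21.33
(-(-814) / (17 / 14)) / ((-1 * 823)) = -0.81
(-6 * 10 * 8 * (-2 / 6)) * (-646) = -103360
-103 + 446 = 343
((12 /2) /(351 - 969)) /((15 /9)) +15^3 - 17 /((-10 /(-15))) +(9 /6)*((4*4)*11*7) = 5353419 /1030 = 5197.49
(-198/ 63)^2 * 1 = 484/ 49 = 9.88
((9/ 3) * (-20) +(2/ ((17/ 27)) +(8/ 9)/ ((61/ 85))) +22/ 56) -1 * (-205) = 39148411/ 261324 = 149.81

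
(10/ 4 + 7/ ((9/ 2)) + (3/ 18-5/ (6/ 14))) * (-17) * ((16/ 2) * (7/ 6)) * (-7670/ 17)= -14388920/ 27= -532922.96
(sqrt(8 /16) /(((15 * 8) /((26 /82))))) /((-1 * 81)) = -13 * sqrt(2) /797040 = -0.00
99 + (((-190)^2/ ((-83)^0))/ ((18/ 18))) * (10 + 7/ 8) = 785373/ 2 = 392686.50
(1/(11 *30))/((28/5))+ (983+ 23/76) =34525741/35112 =983.30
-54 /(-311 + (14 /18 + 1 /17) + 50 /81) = 74358 /426245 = 0.17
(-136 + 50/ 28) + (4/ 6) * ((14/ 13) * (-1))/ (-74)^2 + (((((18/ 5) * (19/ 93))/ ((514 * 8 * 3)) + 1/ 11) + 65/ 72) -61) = -194.22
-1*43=-43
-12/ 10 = -6/ 5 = -1.20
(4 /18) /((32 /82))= 0.57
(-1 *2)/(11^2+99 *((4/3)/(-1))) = 2/11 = 0.18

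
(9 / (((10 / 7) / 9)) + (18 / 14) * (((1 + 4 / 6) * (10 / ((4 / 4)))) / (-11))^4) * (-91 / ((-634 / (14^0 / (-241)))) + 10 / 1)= 99393564982521 / 156593986780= 634.72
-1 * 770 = -770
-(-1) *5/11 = 5/11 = 0.45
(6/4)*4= 6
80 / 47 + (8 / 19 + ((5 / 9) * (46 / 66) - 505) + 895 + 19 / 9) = 104661908 / 265221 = 394.62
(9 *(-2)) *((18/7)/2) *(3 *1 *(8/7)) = -3888/49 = -79.35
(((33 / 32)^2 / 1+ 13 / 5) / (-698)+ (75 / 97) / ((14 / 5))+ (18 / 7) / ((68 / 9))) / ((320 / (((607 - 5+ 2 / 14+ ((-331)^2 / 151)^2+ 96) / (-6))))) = -1060726915419180293603 / 6320730112809369600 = -167.82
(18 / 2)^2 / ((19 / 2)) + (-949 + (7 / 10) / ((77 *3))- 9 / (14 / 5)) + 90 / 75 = -20682832 / 21945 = -942.48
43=43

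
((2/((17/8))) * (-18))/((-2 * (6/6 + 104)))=48/595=0.08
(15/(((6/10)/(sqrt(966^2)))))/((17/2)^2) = 334.26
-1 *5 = -5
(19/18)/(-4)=-19/72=-0.26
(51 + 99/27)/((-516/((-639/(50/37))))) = 50.10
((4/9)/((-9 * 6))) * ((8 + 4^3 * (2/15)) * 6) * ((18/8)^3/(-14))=93/140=0.66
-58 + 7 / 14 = -115 / 2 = -57.50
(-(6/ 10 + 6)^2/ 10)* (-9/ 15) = 3267/ 1250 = 2.61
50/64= 25/32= 0.78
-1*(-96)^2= -9216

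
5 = 5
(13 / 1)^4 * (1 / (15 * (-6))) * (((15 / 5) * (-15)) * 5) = 142805 / 2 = 71402.50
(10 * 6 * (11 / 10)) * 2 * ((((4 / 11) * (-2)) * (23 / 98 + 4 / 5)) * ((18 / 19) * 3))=-1314144 / 4655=-282.31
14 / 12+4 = 31 / 6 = 5.17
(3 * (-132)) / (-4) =99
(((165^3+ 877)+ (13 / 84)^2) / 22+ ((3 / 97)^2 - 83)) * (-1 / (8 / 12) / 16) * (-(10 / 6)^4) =16941406049676875 / 114721754112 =147673.88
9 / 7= 1.29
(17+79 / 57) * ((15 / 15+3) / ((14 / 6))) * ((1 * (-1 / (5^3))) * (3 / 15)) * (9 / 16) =-0.03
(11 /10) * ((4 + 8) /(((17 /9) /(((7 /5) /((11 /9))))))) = 3402 /425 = 8.00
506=506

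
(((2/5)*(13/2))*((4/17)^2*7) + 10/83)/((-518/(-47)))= 3179503/31063165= 0.10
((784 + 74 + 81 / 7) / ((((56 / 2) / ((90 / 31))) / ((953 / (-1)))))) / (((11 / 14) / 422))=-110159299890 / 2387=-46149685.75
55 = 55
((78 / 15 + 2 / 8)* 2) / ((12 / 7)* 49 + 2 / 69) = 7521 / 57980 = 0.13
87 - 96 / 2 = 39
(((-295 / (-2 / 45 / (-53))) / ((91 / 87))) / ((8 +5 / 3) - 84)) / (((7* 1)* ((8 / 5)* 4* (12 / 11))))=3366606375 / 36365056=92.58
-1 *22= -22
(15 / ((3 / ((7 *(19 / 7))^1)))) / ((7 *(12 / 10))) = 475 / 42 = 11.31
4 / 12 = 1 / 3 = 0.33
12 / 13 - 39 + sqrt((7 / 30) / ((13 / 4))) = -495 / 13 + sqrt(2730) / 195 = -37.81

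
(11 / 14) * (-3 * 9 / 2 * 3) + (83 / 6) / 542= -361901 / 11382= -31.80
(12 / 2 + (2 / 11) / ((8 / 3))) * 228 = 15219 / 11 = 1383.55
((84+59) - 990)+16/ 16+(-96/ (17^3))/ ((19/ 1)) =-78971658/ 93347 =-846.00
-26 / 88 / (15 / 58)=-377 / 330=-1.14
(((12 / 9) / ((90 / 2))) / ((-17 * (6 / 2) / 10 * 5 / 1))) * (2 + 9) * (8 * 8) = -5632 / 6885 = -0.82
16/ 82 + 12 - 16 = -156/ 41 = -3.80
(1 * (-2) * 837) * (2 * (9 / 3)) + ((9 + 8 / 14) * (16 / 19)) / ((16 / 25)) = -1334177 / 133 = -10031.41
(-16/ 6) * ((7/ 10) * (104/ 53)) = -2912/ 795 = -3.66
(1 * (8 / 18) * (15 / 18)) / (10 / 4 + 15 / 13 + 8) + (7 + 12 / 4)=82070 / 8181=10.03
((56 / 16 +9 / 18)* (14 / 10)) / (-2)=-14 / 5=-2.80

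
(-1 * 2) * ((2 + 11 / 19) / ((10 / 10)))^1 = -5.16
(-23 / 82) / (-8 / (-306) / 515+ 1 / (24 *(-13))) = 94238820 / 1059809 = 88.92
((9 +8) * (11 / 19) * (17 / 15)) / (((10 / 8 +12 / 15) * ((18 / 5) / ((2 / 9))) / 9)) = 63580 / 21033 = 3.02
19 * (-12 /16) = -57 /4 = -14.25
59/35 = 1.69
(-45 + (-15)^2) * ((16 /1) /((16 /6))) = 1080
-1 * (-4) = 4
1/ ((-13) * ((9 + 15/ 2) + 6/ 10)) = -10/ 2223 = -0.00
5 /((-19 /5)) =-25 /19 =-1.32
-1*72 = -72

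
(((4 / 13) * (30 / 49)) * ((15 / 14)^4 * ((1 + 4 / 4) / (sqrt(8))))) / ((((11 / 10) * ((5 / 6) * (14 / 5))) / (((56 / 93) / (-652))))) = -3796875 * sqrt(2) / 85010696771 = -0.00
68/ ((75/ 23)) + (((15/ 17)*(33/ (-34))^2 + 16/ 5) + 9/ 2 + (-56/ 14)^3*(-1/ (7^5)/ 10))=727918636541/ 24771837300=29.38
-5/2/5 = -1/2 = -0.50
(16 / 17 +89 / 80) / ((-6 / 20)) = -931 / 136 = -6.85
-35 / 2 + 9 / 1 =-17 / 2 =-8.50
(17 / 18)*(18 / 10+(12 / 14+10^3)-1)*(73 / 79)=874.16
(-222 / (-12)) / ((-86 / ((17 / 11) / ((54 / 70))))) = -22015 / 51084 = -0.43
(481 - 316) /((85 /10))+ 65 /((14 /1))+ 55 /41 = 247815 /9758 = 25.40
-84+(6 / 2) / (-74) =-6219 / 74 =-84.04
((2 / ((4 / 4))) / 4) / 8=1 / 16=0.06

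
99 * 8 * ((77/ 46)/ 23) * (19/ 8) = 144837/ 1058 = 136.90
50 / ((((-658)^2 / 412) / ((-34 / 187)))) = -10300 / 1190651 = -0.01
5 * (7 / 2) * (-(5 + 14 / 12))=-1295 / 12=-107.92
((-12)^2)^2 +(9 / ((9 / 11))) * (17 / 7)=145339 / 7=20762.71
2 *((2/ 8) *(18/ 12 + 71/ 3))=151/ 12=12.58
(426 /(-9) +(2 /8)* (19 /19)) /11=-565 /132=-4.28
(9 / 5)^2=81 / 25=3.24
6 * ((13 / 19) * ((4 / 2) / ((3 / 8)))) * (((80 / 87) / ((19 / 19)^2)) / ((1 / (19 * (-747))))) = -8286720 / 29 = -285748.97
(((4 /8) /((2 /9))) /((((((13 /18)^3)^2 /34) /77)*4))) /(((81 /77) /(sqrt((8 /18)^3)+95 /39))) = 1691171880552 /62748517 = 26951.58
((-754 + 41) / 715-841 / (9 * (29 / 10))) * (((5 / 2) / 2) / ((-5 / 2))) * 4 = 427534 / 6435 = 66.44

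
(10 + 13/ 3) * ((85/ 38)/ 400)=731/ 9120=0.08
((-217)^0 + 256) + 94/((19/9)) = 5729/19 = 301.53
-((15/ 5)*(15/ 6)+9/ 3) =-10.50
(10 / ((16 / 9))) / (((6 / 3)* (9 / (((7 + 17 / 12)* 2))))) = 505 / 96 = 5.26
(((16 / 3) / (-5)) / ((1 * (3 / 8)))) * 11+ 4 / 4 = -30.29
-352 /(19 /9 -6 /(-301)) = -953568 /5773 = -165.18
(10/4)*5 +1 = 13.50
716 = 716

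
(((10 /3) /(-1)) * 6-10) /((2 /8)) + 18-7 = -109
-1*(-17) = 17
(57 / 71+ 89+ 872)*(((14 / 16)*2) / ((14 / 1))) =8536 / 71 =120.23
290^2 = 84100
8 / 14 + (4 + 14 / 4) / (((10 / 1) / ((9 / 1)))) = 205 / 28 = 7.32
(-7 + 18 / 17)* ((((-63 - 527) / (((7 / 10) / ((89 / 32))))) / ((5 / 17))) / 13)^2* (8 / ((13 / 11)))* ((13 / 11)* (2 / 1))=-35731526.02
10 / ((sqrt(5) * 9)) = 2 * sqrt(5) / 9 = 0.50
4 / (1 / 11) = 44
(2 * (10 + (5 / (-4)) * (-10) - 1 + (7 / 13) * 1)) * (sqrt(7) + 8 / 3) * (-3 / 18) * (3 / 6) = -382 / 39 - 191 * sqrt(7) / 52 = -19.51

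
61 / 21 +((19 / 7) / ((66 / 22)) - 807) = -16867 / 21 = -803.19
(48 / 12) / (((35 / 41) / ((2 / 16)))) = 41 / 70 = 0.59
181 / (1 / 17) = 3077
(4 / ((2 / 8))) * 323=5168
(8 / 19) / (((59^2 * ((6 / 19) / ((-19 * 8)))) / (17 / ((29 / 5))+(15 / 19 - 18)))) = 251776 / 302847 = 0.83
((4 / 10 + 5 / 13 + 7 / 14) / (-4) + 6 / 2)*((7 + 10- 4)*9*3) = 37611 / 40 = 940.28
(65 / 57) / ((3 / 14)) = 910 / 171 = 5.32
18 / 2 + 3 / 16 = 147 / 16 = 9.19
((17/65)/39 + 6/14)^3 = 460815199424/5587634768625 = 0.08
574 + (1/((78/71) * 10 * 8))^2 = 22350187441/38937600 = 574.00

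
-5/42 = -0.12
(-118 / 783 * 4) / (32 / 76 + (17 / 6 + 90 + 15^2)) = -17936 / 9469341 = -0.00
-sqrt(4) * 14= -28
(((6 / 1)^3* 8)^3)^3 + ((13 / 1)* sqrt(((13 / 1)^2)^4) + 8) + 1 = 137370551967459378662587345510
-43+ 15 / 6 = -81 / 2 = -40.50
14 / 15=0.93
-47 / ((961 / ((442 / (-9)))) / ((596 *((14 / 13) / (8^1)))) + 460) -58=-947291232 / 16303871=-58.10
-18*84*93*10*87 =-122335920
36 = 36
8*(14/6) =56/3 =18.67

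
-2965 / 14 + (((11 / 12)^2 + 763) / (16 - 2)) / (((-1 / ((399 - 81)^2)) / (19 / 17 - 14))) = 67664302183 / 952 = 71075947.67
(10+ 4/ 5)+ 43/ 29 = 1781/ 145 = 12.28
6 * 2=12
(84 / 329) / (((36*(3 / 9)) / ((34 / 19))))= 34 / 893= 0.04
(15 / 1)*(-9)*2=-270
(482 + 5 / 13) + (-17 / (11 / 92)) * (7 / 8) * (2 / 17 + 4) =-4274 / 143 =-29.89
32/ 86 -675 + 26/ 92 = -1333855/ 1978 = -674.35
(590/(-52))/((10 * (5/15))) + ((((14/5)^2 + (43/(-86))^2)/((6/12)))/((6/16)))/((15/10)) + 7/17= 5126123/198900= 25.77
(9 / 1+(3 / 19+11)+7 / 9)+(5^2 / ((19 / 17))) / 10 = 7925 / 342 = 23.17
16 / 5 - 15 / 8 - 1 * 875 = -34947 / 40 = -873.68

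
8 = 8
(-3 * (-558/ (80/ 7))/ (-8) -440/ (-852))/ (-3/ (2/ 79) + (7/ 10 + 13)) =1212767/ 7143168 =0.17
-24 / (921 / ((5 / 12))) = -10 / 921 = -0.01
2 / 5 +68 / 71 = 482 / 355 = 1.36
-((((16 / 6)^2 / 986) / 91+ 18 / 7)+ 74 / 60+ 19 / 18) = -9812339 / 2018835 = -4.86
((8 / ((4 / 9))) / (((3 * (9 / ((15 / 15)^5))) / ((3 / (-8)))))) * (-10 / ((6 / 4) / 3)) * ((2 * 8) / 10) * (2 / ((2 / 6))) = 48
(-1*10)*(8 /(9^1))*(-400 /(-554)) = -16000 /2493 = -6.42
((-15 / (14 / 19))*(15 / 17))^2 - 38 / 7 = 17968129 / 56644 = 317.21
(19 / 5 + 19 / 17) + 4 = 758 / 85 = 8.92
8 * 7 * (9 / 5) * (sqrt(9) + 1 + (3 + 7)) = 7056 / 5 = 1411.20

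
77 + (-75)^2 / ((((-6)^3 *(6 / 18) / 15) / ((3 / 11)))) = -21349 / 88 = -242.60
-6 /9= -2 /3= -0.67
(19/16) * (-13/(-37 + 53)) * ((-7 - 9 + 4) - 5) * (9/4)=37791/1024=36.91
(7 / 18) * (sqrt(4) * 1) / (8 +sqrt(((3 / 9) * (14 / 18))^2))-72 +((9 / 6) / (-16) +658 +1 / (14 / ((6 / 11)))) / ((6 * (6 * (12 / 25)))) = -8030361905 / 237371904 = -33.83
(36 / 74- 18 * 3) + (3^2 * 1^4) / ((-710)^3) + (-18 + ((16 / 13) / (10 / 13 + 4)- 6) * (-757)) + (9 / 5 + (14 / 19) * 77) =33802416705275263 / 7799954423000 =4333.67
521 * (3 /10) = 1563 /10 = 156.30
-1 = -1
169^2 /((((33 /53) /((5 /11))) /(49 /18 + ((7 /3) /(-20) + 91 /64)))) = 17557789067 /209088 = 83973.20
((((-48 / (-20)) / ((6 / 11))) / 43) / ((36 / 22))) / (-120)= -121 / 232200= -0.00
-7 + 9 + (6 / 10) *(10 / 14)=17 / 7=2.43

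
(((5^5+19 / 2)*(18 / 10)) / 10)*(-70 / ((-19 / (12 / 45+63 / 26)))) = 138099801 / 24700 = 5591.09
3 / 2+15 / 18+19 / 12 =47 / 12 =3.92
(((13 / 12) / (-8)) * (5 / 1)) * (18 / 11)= -195 / 176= -1.11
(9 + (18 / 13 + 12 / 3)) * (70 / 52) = 6545 / 338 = 19.36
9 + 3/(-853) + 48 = 48618/853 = 57.00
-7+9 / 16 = -103 / 16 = -6.44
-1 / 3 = -0.33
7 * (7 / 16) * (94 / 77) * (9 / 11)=3.06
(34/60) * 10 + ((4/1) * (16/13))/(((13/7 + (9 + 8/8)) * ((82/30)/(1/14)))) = 753503/132717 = 5.68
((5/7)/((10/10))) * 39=195/7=27.86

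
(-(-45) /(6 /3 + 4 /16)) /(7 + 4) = 20 /11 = 1.82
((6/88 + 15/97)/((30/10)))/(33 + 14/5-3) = 1585/699952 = 0.00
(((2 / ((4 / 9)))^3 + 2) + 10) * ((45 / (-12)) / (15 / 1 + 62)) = -1125 / 224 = -5.02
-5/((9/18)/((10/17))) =-100/17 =-5.88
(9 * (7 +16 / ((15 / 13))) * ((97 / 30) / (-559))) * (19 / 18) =-576859 / 503100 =-1.15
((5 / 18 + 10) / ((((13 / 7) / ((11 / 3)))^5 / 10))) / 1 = 2503775345225 / 812017791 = 3083.40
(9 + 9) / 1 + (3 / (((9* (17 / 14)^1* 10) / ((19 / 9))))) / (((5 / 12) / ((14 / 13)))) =18.15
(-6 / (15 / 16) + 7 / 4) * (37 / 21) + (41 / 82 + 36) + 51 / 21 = 4303 / 140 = 30.74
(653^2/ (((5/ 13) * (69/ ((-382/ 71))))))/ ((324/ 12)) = -2117547094/ 661365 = -3201.78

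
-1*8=-8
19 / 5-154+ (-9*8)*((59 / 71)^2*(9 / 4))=-6605401 / 25205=-262.07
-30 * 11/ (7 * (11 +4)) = -22/ 7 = -3.14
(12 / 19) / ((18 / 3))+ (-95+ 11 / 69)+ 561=611273 / 1311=466.26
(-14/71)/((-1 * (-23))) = -14/1633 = -0.01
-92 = -92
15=15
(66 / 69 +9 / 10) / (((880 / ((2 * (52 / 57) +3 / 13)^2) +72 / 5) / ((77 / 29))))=76263793991 / 3445671958992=0.02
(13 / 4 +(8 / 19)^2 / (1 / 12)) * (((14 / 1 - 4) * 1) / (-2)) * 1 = -38825 / 1444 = -26.89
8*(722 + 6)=5824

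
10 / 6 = 5 / 3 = 1.67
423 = 423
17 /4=4.25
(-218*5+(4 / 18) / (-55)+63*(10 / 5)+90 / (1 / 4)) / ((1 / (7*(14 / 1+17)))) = -64879094 / 495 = -131068.88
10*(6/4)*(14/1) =210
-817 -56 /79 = -64599 /79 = -817.71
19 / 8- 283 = -2245 / 8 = -280.62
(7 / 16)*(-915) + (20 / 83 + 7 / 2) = -396.57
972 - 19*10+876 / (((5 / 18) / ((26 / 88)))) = 94256 / 55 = 1713.75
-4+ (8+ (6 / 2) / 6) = 9 / 2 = 4.50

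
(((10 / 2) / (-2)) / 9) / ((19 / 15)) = -0.22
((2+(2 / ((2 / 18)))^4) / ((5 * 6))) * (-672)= -11757536 / 5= -2351507.20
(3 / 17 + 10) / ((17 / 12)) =2076 / 289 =7.18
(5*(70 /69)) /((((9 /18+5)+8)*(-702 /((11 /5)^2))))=-1694 /653913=-0.00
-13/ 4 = -3.25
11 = 11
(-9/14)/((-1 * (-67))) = -9/938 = -0.01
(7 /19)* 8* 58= 3248 /19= 170.95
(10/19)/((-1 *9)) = -10/171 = -0.06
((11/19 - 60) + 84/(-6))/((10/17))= -4743/38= -124.82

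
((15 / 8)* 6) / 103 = 45 / 412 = 0.11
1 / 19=0.05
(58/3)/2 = 29/3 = 9.67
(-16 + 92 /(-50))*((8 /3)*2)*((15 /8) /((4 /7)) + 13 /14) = -210289 /525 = -400.55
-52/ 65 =-4/ 5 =-0.80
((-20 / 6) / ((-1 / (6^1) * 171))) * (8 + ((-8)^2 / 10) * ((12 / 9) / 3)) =1952 / 1539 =1.27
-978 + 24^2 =-402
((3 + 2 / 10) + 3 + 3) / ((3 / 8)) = 368 / 15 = 24.53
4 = 4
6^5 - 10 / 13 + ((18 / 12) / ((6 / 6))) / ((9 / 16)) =303338 / 39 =7777.90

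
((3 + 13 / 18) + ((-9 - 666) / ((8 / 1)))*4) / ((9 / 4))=-12016 / 81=-148.35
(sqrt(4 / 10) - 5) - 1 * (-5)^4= -630+sqrt(10) / 5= -629.37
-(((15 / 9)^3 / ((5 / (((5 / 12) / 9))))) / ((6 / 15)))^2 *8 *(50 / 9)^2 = -244140625 / 86093442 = -2.84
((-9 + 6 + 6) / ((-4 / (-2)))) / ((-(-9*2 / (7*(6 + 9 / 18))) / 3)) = 11.38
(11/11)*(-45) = -45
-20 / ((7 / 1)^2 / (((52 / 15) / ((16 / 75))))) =-325 / 49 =-6.63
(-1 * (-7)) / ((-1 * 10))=-7 / 10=-0.70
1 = 1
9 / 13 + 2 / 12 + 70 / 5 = 1159 / 78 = 14.86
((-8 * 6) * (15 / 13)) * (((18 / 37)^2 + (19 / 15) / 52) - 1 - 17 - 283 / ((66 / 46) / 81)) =2254443030948 / 2544971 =885842.33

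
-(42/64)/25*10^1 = -0.26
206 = 206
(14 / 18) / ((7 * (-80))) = -1 / 720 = -0.00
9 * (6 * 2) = 108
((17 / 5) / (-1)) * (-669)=11373 / 5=2274.60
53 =53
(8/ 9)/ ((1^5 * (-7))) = -0.13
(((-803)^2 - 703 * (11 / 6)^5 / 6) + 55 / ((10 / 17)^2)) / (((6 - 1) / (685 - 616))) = 3447516669553 / 388800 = 8867069.62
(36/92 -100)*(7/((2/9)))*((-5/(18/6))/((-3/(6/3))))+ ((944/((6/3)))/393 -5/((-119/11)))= -3748222886/1075641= -3484.64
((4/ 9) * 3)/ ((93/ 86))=344/ 279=1.23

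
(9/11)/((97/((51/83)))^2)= 23409/713004611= 0.00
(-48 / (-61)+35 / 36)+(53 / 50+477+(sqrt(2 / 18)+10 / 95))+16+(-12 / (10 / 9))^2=127862719 / 208620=612.90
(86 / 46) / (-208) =-43 / 4784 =-0.01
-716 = -716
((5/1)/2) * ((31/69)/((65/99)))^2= 1.17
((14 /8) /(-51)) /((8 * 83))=-7 /135456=-0.00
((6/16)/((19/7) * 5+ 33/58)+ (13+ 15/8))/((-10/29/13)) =-258017669/459280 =-561.79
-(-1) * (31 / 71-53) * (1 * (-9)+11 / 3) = 19904 / 71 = 280.34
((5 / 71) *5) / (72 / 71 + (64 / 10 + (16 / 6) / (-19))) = 0.05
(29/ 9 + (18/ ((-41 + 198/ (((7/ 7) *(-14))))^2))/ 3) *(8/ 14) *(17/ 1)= 73500010/ 2346687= 31.32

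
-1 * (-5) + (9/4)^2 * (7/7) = 161/16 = 10.06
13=13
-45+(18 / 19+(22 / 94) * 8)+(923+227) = 989283 / 893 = 1107.82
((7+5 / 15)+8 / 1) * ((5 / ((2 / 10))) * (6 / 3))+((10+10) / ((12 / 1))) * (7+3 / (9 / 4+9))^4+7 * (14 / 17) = 2798552987 / 516375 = 5419.61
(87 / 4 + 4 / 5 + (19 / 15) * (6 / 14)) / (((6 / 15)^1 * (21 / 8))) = 21.99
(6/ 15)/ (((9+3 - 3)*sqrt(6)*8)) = 0.00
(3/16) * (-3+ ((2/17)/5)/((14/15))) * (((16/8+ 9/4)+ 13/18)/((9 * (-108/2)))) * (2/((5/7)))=10561/660960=0.02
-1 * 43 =-43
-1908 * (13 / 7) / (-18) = 1378 / 7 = 196.86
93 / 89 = 1.04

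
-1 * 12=-12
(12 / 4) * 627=1881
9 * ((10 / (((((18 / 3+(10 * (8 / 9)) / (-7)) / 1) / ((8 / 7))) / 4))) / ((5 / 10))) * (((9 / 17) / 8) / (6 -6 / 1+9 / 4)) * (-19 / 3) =-82080 / 2533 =-32.40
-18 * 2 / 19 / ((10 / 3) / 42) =-2268 / 95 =-23.87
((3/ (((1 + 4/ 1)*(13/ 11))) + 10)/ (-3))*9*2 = -4098/ 65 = -63.05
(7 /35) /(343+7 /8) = 8 /13755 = 0.00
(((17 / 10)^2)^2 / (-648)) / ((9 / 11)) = -918731 / 58320000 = -0.02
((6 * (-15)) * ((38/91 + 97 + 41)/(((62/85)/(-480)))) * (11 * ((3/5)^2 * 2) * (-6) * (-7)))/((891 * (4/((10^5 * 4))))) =123340032000000/403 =306054669975.19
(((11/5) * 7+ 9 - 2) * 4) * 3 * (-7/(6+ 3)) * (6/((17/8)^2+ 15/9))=-1204224/5935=-202.90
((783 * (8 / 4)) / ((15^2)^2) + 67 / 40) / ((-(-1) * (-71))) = -25589 / 1065000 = -0.02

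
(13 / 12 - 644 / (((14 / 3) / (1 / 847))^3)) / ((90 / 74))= 2864318967365 / 3215659578516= 0.89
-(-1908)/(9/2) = 424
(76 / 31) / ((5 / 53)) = 25.99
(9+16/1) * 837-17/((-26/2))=272042/13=20926.31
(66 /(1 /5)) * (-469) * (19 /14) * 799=-167825955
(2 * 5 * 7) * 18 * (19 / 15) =1596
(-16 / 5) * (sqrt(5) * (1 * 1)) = -16 * sqrt(5) / 5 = -7.16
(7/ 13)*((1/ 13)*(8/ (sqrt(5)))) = 56*sqrt(5)/ 845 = 0.15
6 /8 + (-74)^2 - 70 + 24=21723 /4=5430.75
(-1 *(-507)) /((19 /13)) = 6591 /19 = 346.89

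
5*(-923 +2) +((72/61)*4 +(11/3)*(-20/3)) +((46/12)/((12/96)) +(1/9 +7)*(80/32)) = -279153/61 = -4576.28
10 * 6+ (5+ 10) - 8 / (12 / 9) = 69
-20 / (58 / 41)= -410 / 29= -14.14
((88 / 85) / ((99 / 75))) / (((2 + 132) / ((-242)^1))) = -4840 / 3417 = -1.42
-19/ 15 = -1.27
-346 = -346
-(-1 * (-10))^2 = -100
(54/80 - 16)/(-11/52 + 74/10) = -7969/3738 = -2.13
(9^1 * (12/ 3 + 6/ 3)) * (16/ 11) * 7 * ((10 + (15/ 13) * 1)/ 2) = 438480/ 143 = 3066.29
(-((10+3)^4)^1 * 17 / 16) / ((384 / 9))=-1456611 / 2048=-711.24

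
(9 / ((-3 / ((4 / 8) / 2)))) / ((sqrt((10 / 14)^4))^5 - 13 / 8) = 1694851494 / 3594053237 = 0.47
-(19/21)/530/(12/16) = -38/16695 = -0.00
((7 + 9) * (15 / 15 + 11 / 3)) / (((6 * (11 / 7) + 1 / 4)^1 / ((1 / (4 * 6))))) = 784 / 2439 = 0.32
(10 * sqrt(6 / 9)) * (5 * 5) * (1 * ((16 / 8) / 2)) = 250 * sqrt(6) / 3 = 204.12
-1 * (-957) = 957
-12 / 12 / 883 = -1 / 883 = -0.00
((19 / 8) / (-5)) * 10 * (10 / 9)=-95 / 18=-5.28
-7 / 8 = -0.88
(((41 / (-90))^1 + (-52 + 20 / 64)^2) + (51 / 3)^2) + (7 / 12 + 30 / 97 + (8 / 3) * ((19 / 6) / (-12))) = 9923976847 / 3352320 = 2960.33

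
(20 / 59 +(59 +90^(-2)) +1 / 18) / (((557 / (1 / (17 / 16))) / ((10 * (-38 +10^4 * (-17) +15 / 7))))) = -270279426175672 / 1583832285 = -170649.02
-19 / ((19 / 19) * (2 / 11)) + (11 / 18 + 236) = 1189 / 9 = 132.11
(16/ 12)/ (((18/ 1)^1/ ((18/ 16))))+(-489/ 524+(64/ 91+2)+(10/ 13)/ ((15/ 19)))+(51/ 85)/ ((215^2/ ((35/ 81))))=42072691697/ 14878302075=2.83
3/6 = 1/2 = 0.50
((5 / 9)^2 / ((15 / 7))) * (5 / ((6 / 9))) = 175 / 162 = 1.08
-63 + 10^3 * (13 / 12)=3061 / 3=1020.33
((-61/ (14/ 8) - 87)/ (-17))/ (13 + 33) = 853/ 5474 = 0.16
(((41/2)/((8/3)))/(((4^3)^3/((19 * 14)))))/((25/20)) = 16359/2621440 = 0.01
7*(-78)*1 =-546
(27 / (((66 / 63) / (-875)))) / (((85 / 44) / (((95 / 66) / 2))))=-3142125 / 374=-8401.40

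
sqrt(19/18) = 1.03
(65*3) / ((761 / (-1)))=-195 / 761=-0.26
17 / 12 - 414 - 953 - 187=-18631 / 12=-1552.58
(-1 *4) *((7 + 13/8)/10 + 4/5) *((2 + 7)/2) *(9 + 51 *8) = -499149/40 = -12478.72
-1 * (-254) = 254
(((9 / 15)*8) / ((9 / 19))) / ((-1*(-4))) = 38 / 15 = 2.53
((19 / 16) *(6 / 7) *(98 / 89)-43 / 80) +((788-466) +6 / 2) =2318153 / 7120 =325.58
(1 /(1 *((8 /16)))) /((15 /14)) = 1.87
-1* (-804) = 804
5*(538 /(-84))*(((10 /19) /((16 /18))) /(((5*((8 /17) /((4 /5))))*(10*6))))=-4573 /42560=-0.11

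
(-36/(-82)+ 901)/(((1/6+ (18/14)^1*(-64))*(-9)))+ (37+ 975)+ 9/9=1014.22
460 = 460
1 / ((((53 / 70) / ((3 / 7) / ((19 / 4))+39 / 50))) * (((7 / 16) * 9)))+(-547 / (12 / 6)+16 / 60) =-272.94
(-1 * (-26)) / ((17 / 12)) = 312 / 17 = 18.35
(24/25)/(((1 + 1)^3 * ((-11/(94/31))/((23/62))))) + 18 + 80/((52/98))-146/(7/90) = -41085015163/24049025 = -1708.39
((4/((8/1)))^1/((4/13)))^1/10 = 13/80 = 0.16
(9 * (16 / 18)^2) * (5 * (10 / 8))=44.44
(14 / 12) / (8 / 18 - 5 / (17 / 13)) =-357 / 1034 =-0.35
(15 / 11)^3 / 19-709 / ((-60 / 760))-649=632108680 / 75867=8331.80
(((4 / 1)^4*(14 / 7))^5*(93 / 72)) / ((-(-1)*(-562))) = -68169720922112 / 843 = -80865623869.65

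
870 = 870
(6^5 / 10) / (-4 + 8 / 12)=-5832 / 25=-233.28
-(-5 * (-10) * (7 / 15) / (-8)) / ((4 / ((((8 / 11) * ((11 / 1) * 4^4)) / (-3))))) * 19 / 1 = -85120 / 9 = -9457.78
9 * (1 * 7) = 63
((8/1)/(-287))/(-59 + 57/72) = 192/400939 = 0.00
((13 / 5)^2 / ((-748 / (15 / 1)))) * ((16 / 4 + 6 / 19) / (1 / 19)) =-20787 / 1870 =-11.12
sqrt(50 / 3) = 5 * sqrt(6) / 3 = 4.08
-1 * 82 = -82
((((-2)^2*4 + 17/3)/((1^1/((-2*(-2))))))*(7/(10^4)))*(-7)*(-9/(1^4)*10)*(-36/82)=-17199/1025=-16.78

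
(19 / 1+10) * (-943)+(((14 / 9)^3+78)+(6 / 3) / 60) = -198763327 / 7290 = -27265.20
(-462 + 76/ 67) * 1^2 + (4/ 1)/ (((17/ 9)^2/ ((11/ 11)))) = -8902034/ 19363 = -459.74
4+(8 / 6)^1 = 16 / 3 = 5.33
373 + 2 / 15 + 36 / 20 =374.93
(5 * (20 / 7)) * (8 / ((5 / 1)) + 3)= 460 / 7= 65.71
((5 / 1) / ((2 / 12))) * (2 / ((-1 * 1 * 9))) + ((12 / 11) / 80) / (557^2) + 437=88116920989 / 204764340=430.33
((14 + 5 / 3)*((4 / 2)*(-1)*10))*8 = -7520 / 3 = -2506.67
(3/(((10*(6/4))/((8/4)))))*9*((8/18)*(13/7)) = 104/35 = 2.97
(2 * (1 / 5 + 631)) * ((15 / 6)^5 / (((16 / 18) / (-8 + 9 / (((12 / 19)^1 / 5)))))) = 1122845625 / 128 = 8772231.45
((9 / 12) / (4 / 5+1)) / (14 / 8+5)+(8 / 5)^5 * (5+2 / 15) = 68202797 / 1265625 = 53.89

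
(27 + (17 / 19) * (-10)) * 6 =2058 / 19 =108.32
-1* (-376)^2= -141376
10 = 10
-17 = -17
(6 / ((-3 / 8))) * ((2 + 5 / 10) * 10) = -400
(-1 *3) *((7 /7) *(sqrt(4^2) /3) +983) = -2953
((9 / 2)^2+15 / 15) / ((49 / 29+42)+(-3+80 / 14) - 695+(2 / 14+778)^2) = 120785 / 3438011224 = 0.00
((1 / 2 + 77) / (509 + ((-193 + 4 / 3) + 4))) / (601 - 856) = -31 / 32776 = -0.00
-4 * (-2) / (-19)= -8 / 19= -0.42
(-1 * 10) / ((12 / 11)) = -9.17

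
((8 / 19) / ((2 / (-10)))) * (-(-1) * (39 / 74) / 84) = -65 / 4921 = -0.01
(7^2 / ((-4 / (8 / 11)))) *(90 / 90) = -98 / 11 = -8.91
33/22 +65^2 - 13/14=29579/7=4225.57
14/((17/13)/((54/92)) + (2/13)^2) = 31941/5137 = 6.22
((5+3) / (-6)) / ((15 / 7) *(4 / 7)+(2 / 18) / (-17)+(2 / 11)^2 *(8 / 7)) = -1209516 / 1139123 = -1.06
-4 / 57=-0.07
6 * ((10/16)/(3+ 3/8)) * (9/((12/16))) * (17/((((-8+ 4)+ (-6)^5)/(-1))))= 34/1167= 0.03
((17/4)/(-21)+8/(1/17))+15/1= 12667/84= 150.80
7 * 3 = 21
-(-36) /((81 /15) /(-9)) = -60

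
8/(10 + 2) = 2/3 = 0.67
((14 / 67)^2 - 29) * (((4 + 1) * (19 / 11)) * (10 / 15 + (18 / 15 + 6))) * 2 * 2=-1165705480 / 148137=-7869.10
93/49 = 1.90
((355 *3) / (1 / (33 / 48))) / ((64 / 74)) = 433455 / 512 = 846.59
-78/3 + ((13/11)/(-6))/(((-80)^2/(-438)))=-25.99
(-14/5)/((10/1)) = -7/25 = -0.28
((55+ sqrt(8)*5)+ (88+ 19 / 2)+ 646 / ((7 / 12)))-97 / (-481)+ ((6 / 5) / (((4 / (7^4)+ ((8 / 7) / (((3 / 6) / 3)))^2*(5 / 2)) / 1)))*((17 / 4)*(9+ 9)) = 1275.05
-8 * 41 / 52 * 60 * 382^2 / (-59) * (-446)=-417475817.05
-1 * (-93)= 93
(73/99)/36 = 73/3564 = 0.02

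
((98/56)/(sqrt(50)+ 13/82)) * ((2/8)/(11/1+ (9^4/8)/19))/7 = -10127/2766543223+ 319390 * sqrt(2)/2766543223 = 0.00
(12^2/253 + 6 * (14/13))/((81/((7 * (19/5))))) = 2.31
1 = 1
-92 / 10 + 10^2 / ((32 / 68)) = 203.30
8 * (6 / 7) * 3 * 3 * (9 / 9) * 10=4320 / 7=617.14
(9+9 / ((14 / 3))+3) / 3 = 65 / 14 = 4.64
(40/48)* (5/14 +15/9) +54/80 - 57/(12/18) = -209509/2520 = -83.14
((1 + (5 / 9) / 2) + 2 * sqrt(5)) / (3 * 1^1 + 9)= 23 / 216 + sqrt(5) / 6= 0.48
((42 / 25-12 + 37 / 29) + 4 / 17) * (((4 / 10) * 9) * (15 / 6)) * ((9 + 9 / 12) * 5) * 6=-114323157 / 4930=-23189.28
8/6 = 4/3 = 1.33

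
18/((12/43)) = 129/2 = 64.50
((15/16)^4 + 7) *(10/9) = 2546885/294912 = 8.64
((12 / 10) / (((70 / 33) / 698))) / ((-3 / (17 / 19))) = -391578 / 3325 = -117.77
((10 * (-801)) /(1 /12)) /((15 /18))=-115344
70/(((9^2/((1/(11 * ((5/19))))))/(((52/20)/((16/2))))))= 1729/17820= 0.10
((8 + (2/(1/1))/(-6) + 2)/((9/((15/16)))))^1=145/144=1.01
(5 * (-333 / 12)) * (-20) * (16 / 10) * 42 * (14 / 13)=2610720 / 13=200824.62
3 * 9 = 27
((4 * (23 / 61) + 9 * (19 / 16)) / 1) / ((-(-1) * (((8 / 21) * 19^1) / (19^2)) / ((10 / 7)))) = 3392355 / 3904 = 868.94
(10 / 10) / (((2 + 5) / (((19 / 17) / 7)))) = 19 / 833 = 0.02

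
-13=-13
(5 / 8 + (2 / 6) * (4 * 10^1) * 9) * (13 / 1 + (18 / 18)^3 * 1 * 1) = 6755 / 4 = 1688.75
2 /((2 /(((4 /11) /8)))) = 1 /22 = 0.05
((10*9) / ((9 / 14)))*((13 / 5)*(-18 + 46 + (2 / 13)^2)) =132608 / 13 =10200.62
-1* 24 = -24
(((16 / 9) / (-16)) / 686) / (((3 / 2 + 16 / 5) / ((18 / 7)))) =-10 / 112847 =-0.00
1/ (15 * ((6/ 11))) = 11/ 90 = 0.12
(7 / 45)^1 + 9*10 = 4057 / 45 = 90.16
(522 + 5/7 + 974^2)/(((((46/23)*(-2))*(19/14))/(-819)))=5441756229/38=143204111.29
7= 7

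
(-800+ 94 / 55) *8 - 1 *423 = -374513 / 55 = -6809.33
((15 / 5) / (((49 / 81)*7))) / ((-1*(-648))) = 3 / 2744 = 0.00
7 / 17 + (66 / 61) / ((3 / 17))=6785 / 1037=6.54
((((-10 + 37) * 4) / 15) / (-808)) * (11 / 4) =-99 / 4040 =-0.02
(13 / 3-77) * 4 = -872 / 3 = -290.67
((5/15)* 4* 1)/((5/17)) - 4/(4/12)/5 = 2.13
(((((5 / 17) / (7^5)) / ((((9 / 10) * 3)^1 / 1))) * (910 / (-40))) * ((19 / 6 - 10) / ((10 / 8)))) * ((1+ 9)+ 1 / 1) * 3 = 29315 / 1102059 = 0.03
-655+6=-649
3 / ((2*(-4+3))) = -3 / 2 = -1.50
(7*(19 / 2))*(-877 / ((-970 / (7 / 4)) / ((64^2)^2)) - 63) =1712293281209 / 970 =1765250805.37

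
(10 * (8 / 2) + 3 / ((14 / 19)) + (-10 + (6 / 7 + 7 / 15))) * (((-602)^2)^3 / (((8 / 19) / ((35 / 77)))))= 1818715293402438092.24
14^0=1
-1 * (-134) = 134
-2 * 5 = -10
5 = 5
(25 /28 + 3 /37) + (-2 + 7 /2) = 2563 /1036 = 2.47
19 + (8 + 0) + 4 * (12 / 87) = 799 / 29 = 27.55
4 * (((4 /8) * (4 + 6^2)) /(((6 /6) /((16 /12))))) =320 /3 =106.67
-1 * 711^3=-359425431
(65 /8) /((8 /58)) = 1885 /32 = 58.91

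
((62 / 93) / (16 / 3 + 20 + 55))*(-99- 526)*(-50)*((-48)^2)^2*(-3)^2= 2985984000000 / 241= 12389975103.73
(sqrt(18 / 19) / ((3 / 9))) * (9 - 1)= 72 * sqrt(38) / 19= 23.36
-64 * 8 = -512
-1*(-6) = 6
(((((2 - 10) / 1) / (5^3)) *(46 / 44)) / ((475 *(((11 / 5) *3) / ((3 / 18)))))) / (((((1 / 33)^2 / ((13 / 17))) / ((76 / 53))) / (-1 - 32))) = 78936 / 563125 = 0.14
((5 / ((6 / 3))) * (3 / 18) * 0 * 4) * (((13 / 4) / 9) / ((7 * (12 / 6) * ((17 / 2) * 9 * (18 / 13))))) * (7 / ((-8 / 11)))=0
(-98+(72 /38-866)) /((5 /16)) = -58496 /19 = -3078.74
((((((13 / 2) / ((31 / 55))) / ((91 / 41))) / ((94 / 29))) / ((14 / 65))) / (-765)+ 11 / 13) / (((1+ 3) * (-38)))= -50009663 / 9088043328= -0.01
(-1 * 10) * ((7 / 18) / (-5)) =7 / 9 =0.78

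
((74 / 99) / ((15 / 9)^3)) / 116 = 111 / 79750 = 0.00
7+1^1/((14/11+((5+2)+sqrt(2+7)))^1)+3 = 1251/124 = 10.09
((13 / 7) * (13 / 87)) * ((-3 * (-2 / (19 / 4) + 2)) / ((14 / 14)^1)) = -5070 / 3857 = -1.31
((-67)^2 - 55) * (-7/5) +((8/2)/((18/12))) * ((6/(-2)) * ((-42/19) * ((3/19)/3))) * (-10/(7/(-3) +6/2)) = -11229918/1805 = -6221.56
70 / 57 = 1.23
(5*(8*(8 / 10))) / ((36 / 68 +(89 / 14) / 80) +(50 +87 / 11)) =6702080 / 12256003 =0.55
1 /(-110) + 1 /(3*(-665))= -421 /43890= -0.01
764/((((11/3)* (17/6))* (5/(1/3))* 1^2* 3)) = 1.63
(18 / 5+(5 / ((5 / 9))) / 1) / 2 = 63 / 10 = 6.30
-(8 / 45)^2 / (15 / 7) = -448 / 30375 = -0.01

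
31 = 31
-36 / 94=-18 / 47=-0.38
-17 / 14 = -1.21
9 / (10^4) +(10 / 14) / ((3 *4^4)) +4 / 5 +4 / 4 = 6054149 / 3360000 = 1.80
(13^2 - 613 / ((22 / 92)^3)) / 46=-970.86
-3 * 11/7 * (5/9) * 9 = -165/7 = -23.57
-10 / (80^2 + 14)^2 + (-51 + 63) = 246836371 / 20569698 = 12.00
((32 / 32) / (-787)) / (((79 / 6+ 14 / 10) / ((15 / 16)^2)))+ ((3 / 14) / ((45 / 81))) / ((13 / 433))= 12.85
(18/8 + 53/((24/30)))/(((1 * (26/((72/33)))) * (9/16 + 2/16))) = 13152/1573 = 8.36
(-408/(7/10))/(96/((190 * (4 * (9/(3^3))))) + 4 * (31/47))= -1138575/5894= -193.18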